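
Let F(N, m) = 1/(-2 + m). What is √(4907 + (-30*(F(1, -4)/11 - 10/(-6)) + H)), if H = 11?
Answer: √589083/11 ≈ 69.774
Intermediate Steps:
√(4907 + (-30*(F(1, -4)/11 - 10/(-6)) + H)) = √(4907 + (-30*(1/(-2 - 4*11) - 10/(-6)) + 11)) = √(4907 + (-30*((1/11)/(-6) - 10*(-⅙)) + 11)) = √(4907 + (-30*(-⅙*1/11 + 5/3) + 11)) = √(4907 + (-30*(-1/66 + 5/3) + 11)) = √(4907 + (-30*109/66 + 11)) = √(4907 + (-545/11 + 11)) = √(4907 - 424/11) = √(53553/11) = √589083/11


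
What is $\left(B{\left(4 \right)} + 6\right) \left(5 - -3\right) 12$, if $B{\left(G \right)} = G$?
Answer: $960$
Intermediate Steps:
$\left(B{\left(4 \right)} + 6\right) \left(5 - -3\right) 12 = \left(4 + 6\right) \left(5 - -3\right) 12 = 10 \left(5 + 3\right) 12 = 10 \cdot 8 \cdot 12 = 80 \cdot 12 = 960$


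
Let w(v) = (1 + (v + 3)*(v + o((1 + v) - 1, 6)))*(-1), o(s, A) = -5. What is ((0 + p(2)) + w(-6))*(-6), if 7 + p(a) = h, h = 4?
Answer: 222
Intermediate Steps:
p(a) = -3 (p(a) = -7 + 4 = -3)
w(v) = -1 - (-5 + v)*(3 + v) (w(v) = (1 + (v + 3)*(v - 5))*(-1) = (1 + (3 + v)*(-5 + v))*(-1) = (1 + (-5 + v)*(3 + v))*(-1) = -1 - (-5 + v)*(3 + v))
((0 + p(2)) + w(-6))*(-6) = ((0 - 3) + (14 - 1*(-6)**2 + 2*(-6)))*(-6) = (-3 + (14 - 1*36 - 12))*(-6) = (-3 + (14 - 36 - 12))*(-6) = (-3 - 34)*(-6) = -37*(-6) = 222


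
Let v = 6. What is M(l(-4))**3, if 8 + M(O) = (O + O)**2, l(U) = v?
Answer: 2515456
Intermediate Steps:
l(U) = 6
M(O) = -8 + 4*O**2 (M(O) = -8 + (O + O)**2 = -8 + (2*O)**2 = -8 + 4*O**2)
M(l(-4))**3 = (-8 + 4*6**2)**3 = (-8 + 4*36)**3 = (-8 + 144)**3 = 136**3 = 2515456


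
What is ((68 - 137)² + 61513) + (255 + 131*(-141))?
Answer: 48058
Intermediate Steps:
((68 - 137)² + 61513) + (255 + 131*(-141)) = ((-69)² + 61513) + (255 - 18471) = (4761 + 61513) - 18216 = 66274 - 18216 = 48058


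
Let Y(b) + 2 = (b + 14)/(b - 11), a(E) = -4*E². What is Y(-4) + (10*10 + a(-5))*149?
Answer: -8/3 ≈ -2.6667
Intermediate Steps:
Y(b) = -2 + (14 + b)/(-11 + b) (Y(b) = -2 + (b + 14)/(b - 11) = -2 + (14 + b)/(-11 + b))
Y(-4) + (10*10 + a(-5))*149 = (36 - 1*(-4))/(-11 - 4) + (10*10 - 4*(-5)²)*149 = (36 + 4)/(-15) + (100 - 4*25)*149 = -1/15*40 + (100 - 100)*149 = -8/3 + 0*149 = -8/3 + 0 = -8/3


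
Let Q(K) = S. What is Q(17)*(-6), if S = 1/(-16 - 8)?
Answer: 1/4 ≈ 0.25000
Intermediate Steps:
S = -1/24 (S = 1/(-24) = -1/24 ≈ -0.041667)
Q(K) = -1/24
Q(17)*(-6) = -1/24*(-6) = 1/4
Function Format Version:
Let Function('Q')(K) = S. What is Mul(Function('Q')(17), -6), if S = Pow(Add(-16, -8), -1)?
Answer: Rational(1, 4) ≈ 0.25000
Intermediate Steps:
S = Rational(-1, 24) (S = Pow(-24, -1) = Rational(-1, 24) ≈ -0.041667)
Function('Q')(K) = Rational(-1, 24)
Mul(Function('Q')(17), -6) = Mul(Rational(-1, 24), -6) = Rational(1, 4)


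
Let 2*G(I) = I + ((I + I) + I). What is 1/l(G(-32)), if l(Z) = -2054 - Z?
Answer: -1/1990 ≈ -0.00050251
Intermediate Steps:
G(I) = 2*I (G(I) = (I + ((I + I) + I))/2 = (I + (2*I + I))/2 = (I + 3*I)/2 = (4*I)/2 = 2*I)
1/l(G(-32)) = 1/(-2054 - 2*(-32)) = 1/(-2054 - 1*(-64)) = 1/(-2054 + 64) = 1/(-1990) = -1/1990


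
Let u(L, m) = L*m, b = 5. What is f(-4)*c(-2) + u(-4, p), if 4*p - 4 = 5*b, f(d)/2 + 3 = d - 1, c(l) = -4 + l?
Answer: 67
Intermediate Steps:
f(d) = -8 + 2*d (f(d) = -6 + 2*(d - 1) = -6 + 2*(-1 + d) = -6 + (-2 + 2*d) = -8 + 2*d)
p = 29/4 (p = 1 + (5*5)/4 = 1 + (1/4)*25 = 1 + 25/4 = 29/4 ≈ 7.2500)
f(-4)*c(-2) + u(-4, p) = (-8 + 2*(-4))*(-4 - 2) - 4*29/4 = (-8 - 8)*(-6) - 29 = -16*(-6) - 29 = 96 - 29 = 67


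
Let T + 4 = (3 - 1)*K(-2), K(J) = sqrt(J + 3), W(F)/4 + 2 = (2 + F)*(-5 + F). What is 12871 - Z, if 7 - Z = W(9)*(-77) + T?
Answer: -74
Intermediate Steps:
W(F) = -8 + 4*(-5 + F)*(2 + F) (W(F) = -8 + 4*((2 + F)*(-5 + F)) = -8 + 4*((-5 + F)*(2 + F)) = -8 + 4*(-5 + F)*(2 + F))
K(J) = sqrt(3 + J)
T = -2 (T = -4 + (3 - 1)*sqrt(3 - 2) = -4 + 2*sqrt(1) = -4 + 2*1 = -4 + 2 = -2)
Z = 12945 (Z = 7 - ((-48 - 12*9 + 4*9**2)*(-77) - 2) = 7 - ((-48 - 108 + 4*81)*(-77) - 2) = 7 - ((-48 - 108 + 324)*(-77) - 2) = 7 - (168*(-77) - 2) = 7 - (-12936 - 2) = 7 - 1*(-12938) = 7 + 12938 = 12945)
12871 - Z = 12871 - 1*12945 = 12871 - 12945 = -74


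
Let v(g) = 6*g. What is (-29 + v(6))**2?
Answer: 49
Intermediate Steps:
(-29 + v(6))**2 = (-29 + 6*6)**2 = (-29 + 36)**2 = 7**2 = 49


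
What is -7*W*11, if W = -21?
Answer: 1617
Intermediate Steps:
-7*W*11 = -7*(-21)*11 = 147*11 = 1617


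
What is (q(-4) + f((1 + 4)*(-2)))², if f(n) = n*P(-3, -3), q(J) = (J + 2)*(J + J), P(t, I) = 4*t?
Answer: 18496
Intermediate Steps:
q(J) = 2*J*(2 + J) (q(J) = (2 + J)*(2*J) = 2*J*(2 + J))
f(n) = -12*n (f(n) = n*(4*(-3)) = n*(-12) = -12*n)
(q(-4) + f((1 + 4)*(-2)))² = (2*(-4)*(2 - 4) - 12*(1 + 4)*(-2))² = (2*(-4)*(-2) - 60*(-2))² = (16 - 12*(-10))² = (16 + 120)² = 136² = 18496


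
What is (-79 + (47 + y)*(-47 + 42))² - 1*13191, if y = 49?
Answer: 299290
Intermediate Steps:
(-79 + (47 + y)*(-47 + 42))² - 1*13191 = (-79 + (47 + 49)*(-47 + 42))² - 1*13191 = (-79 + 96*(-5))² - 13191 = (-79 - 480)² - 13191 = (-559)² - 13191 = 312481 - 13191 = 299290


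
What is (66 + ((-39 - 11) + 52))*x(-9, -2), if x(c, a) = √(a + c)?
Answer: 68*I*√11 ≈ 225.53*I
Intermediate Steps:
(66 + ((-39 - 11) + 52))*x(-9, -2) = (66 + ((-39 - 11) + 52))*√(-2 - 9) = (66 + (-50 + 52))*√(-11) = (66 + 2)*(I*√11) = 68*(I*√11) = 68*I*√11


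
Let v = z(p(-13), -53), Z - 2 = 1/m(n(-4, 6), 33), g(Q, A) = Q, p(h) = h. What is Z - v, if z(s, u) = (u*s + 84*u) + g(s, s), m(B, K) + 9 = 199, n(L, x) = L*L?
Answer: 717821/190 ≈ 3778.0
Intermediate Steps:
n(L, x) = L²
m(B, K) = 190 (m(B, K) = -9 + 199 = 190)
z(s, u) = s + 84*u + s*u (z(s, u) = (u*s + 84*u) + s = (s*u + 84*u) + s = (84*u + s*u) + s = s + 84*u + s*u)
Z = 381/190 (Z = 2 + 1/190 = 381/190 ≈ 2.0053)
v = -3776 (v = -13 + 84*(-53) - 13*(-53) = -13 - 4452 + 689 = -3776)
Z - v = 381/190 - 1*(-3776) = 381/190 + 3776 = 717821/190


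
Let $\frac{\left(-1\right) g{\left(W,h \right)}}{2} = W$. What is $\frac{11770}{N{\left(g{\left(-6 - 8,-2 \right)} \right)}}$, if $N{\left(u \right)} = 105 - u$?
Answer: $\frac{1070}{7} \approx 152.86$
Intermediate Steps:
$g{\left(W,h \right)} = - 2 W$
$\frac{11770}{N{\left(g{\left(-6 - 8,-2 \right)} \right)}} = \frac{11770}{105 - - 2 \left(-6 - 8\right)} = \frac{11770}{105 - \left(-2\right) \left(-14\right)} = \frac{11770}{105 - 28} = \frac{11770}{77} = 11770 \cdot \frac{1}{77} = \frac{1070}{7}$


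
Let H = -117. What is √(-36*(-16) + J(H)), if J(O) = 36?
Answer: 6*√17 ≈ 24.739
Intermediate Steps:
√(-36*(-16) + J(H)) = √(-36*(-16) + 36) = √(576 + 36) = √612 = 6*√17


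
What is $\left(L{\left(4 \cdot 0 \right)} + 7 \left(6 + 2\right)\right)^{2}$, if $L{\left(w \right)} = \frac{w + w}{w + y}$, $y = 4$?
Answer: $3136$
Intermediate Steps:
$L{\left(w \right)} = \frac{2 w}{4 + w}$ ($L{\left(w \right)} = \frac{w + w}{w + 4} = \frac{2 w}{4 + w}$)
$\left(L{\left(4 \cdot 0 \right)} + 7 \left(6 + 2\right)\right)^{2} = \left(\frac{2 \cdot 4 \cdot 0}{4 + 4 \cdot 0} + 7 \left(6 + 2\right)\right)^{2} = \left(2 \cdot 0 \frac{1}{4 + 0} + 7 \cdot 8\right)^{2} = \left(2 \cdot 0 \cdot \frac{1}{4} + 56\right)^{2} = \left(0 + 56\right)^{2} = 56^{2} = 3136$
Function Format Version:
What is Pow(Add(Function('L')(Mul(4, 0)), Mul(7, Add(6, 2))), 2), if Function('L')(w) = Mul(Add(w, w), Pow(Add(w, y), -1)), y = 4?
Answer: 3136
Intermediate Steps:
Function('L')(w) = Mul(2, w, Pow(Add(4, w), -1)) (Function('L')(w) = Mul(Add(w, w), Pow(Add(w, 4), -1)) = Mul(Mul(2, w), Pow(Add(4, w), -1)) = Mul(2, w, Pow(Add(4, w), -1)))
Pow(Add(Function('L')(Mul(4, 0)), Mul(7, Add(6, 2))), 2) = Pow(Add(Mul(2, Mul(4, 0), Pow(Add(4, Mul(4, 0)), -1)), Mul(7, Add(6, 2))), 2) = Pow(Add(Mul(2, 0, Pow(Add(4, 0), -1)), Mul(7, 8)), 2) = Pow(Add(Mul(2, 0, Pow(4, -1)), 56), 2) = Pow(Add(Mul(2, 0, Rational(1, 4)), 56), 2) = Pow(Add(0, 56), 2) = Pow(56, 2) = 3136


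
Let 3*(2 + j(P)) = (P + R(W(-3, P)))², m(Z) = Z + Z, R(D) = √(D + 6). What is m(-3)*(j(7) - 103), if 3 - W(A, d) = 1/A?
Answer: 1540/3 - 56*√21/3 ≈ 427.79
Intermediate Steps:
W(A, d) = 3 - 1/A
R(D) = √(6 + D)
m(Z) = 2*Z
j(P) = -2 + (P + 2*√21/3)²/3 (j(P) = -2 + (P + √(6 + (3 - 1/(-3))))²/3 = -2 + (P + √(6 + (3 - 1*(-⅓))))²/3 = -2 + (P + √(6 + (3 + ⅓)))²/3 = -2 + (P + √(6 + 10/3))²/3 = -2 + (P + √(28/3))²/3 = -2 + (P + 2*√21/3)²/3)
m(-3)*(j(7) - 103) = (2*(-3))*((-2 + (2*√21 + 3*7)²/27) - 103) = -6*((-2 + (2*√21 + 21)²/27) - 103) = -6*((-2 + (21 + 2*√21)²/27) - 103) = -6*(-105 + (21 + 2*√21)²/27) = 630 - 2*(21 + 2*√21)²/9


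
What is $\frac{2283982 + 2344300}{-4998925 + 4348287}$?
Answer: $- \frac{2314141}{325319} \approx -7.1134$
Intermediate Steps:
$\frac{2283982 + 2344300}{-4998925 + 4348287} = \frac{4628282}{-650638} = 4628282 \left(- \frac{1}{650638}\right) = - \frac{2314141}{325319}$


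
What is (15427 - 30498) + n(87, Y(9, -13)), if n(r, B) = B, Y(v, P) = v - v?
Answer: -15071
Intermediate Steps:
Y(v, P) = 0
(15427 - 30498) + n(87, Y(9, -13)) = (15427 - 30498) + 0 = -15071 + 0 = -15071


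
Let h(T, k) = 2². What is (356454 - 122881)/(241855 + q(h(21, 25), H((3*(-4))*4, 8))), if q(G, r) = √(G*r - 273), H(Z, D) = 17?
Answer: 11298159583/11698768246 - 233573*I*√205/58493841230 ≈ 0.96576 - 5.7173e-5*I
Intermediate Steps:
h(T, k) = 4
q(G, r) = √(-273 + G*r)
(356454 - 122881)/(241855 + q(h(21, 25), H((3*(-4))*4, 8))) = (356454 - 122881)/(241855 + √(-273 + 4*17)) = 233573/(241855 + √(-273 + 68)) = 233573/(241855 + √(-205)) = 233573/(241855 + I*√205)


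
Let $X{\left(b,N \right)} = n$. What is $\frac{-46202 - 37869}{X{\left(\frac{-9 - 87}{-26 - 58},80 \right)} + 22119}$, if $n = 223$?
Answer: $- \frac{84071}{22342} \approx -3.7629$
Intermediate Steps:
$X{\left(b,N \right)} = 223$
$\frac{-46202 - 37869}{X{\left(\frac{-9 - 87}{-26 - 58},80 \right)} + 22119} = \frac{-46202 - 37869}{223 + 22119} = - \frac{84071}{22342}$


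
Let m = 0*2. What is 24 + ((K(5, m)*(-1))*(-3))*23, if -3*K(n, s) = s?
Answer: 24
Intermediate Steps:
m = 0
K(n, s) = -s/3
24 + ((K(5, m)*(-1))*(-3))*23 = 24 + ((-⅓*0*(-1))*(-3))*23 = 24 + ((0*(-1))*(-3))*23 = 24 + (0*(-3))*23 = 24 + 0*23 = 24 + 0 = 24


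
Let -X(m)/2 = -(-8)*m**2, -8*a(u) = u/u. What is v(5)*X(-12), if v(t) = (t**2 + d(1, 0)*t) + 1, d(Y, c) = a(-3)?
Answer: -58464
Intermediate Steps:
a(u) = -1/8 (a(u) = -u/(8*u) = -1/8*1 = -1/8)
X(m) = -16*m**2 (X(m) = -(-4)*(-4*m**2) = -16*m**2)
d(Y, c) = -1/8
v(t) = 1 + t**2 - t/8 (v(t) = (t**2 - t/8) + 1 = 1 + t**2 - t/8)
v(5)*X(-12) = (1 + 5**2 - 1/8*5)*(-16*(-12)**2) = (1 + 25 - 5/8)*(-16*144) = (203/8)*(-2304) = -58464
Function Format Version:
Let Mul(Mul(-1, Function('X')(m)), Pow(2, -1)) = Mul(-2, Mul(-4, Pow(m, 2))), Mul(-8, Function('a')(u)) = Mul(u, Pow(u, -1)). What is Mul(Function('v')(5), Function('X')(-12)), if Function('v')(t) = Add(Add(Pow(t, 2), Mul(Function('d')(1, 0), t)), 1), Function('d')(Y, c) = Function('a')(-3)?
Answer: -58464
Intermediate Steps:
Function('a')(u) = Rational(-1, 8) (Function('a')(u) = Mul(Rational(-1, 8), Mul(u, Pow(u, -1))) = Mul(Rational(-1, 8), 1) = Rational(-1, 8))
Function('X')(m) = Mul(-16, Pow(m, 2)) (Function('X')(m) = Mul(-2, Mul(-2, Mul(-4, Pow(m, 2)))) = Mul(-2, Mul(8, Pow(m, 2))) = Mul(-16, Pow(m, 2)))
Function('d')(Y, c) = Rational(-1, 8)
Function('v')(t) = Add(1, Pow(t, 2), Mul(Rational(-1, 8), t)) (Function('v')(t) = Add(Add(Pow(t, 2), Mul(Rational(-1, 8), t)), 1) = Add(1, Pow(t, 2), Mul(Rational(-1, 8), t)))
Mul(Function('v')(5), Function('X')(-12)) = Mul(Add(1, Pow(5, 2), Mul(Rational(-1, 8), 5)), Mul(-16, Pow(-12, 2))) = Mul(Add(1, 25, Rational(-5, 8)), Mul(-16, 144)) = Mul(Rational(203, 8), -2304) = -58464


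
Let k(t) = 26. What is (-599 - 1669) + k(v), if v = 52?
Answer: -2242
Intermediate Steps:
(-599 - 1669) + k(v) = (-599 - 1669) + 26 = -2268 + 26 = -2242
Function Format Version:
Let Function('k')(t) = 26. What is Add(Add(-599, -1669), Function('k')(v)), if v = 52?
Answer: -2242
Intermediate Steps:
Add(Add(-599, -1669), Function('k')(v)) = Add(Add(-599, -1669), 26) = Add(-2268, 26) = -2242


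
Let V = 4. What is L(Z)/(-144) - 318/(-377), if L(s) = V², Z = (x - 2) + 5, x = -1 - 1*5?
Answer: 2485/3393 ≈ 0.73239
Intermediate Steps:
x = -6 (x = -1 - 5 = -6)
Z = -3 (Z = (-6 - 2) + 5 = -8 + 5 = -3)
L(s) = 16 (L(s) = 4² = 16)
L(Z)/(-144) - 318/(-377) = 16/(-144) - 318/(-377) = 16*(-1/144) - 318*(-1/377) = -⅑ + 318/377 = 2485/3393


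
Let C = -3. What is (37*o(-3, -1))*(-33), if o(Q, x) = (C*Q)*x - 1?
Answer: 12210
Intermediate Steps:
o(Q, x) = -1 - 3*Q*x (o(Q, x) = (-3*Q)*x - 1 = -3*Q*x - 1 = -1 - 3*Q*x)
(37*o(-3, -1))*(-33) = (37*(-1 - 3*(-3)*(-1)))*(-33) = (37*(-1 - 9))*(-33) = (37*(-10))*(-33) = -370*(-33) = 12210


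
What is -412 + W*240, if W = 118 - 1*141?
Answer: -5932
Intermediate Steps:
W = -23 (W = 118 - 141 = -23)
-412 + W*240 = -412 - 23*240 = -412 - 5520 = -5932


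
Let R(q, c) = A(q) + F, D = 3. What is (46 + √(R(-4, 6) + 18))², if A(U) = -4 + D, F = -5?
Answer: 2128 + 184*√3 ≈ 2446.7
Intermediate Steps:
A(U) = -1 (A(U) = -4 + 3 = -1)
R(q, c) = -6 (R(q, c) = -1 - 5 = -6)
(46 + √(R(-4, 6) + 18))² = (46 + √(-6 + 18))² = (46 + √12)² = (46 + 2*√3)²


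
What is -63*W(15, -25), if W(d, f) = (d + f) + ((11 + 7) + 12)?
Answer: -1260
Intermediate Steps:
W(d, f) = 30 + d + f (W(d, f) = (d + f) + (18 + 12) = (d + f) + 30 = 30 + d + f)
-63*W(15, -25) = -63*(30 + 15 - 25) = -63*20 = -1260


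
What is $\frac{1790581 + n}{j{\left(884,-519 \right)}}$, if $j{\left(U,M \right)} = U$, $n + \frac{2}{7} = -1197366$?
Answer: $\frac{4152503}{6188} \approx 671.06$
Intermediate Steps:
$n = - \frac{8381564}{7}$ ($n = - \frac{2}{7} - 1197366 = - \frac{8381564}{7} \approx -1.1974 \cdot 10^{6}$)
$\frac{1790581 + n}{j{\left(884,-519 \right)}} = \frac{1790581 - \frac{8381564}{7}}{884} = \frac{4152503}{7} \cdot \frac{1}{884} = \frac{4152503}{6188}$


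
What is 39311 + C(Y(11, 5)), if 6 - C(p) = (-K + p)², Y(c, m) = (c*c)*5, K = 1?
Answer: -325499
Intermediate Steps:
Y(c, m) = 5*c² (Y(c, m) = c²*5 = 5*c²)
C(p) = 6 - (-1 + p)² (C(p) = 6 - (-1*1 + p)² = 6 - (-1 + p)²)
39311 + C(Y(11, 5)) = 39311 + (6 - (-1 + 5*11²)²) = 39311 + (6 - (-1 + 5*121)²) = 39311 + (6 - (-1 + 605)²) = 39311 + (6 - 1*604²) = 39311 + (6 - 1*364816) = 39311 + (6 - 364816) = 39311 - 364810 = -325499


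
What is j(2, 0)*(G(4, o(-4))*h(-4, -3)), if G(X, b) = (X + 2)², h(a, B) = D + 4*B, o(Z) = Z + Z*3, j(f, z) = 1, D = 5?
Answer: -252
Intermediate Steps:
o(Z) = 4*Z (o(Z) = Z + 3*Z = 4*Z)
h(a, B) = 5 + 4*B
G(X, b) = (2 + X)²
j(2, 0)*(G(4, o(-4))*h(-4, -3)) = 1*((2 + 4)²*(5 + 4*(-3))) = 1*(6²*(5 - 12)) = 1*(36*(-7)) = 1*(-252) = -252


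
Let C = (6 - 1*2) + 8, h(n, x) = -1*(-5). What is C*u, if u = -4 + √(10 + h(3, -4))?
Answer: -48 + 12*√15 ≈ -1.5242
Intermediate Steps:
h(n, x) = 5
C = 12 (C = (6 - 2) + 8 = 4 + 8 = 12)
u = -4 + √15 (u = -4 + √(10 + 5) = -4 + √15 ≈ -0.12702)
C*u = 12*(-4 + √15) = -48 + 12*√15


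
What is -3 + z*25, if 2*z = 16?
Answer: 197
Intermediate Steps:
z = 8 (z = (1/2)*16 = 8)
-3 + z*25 = -3 + 8*25 = -3 + 200 = 197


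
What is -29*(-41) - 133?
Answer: 1056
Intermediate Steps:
-29*(-41) - 133 = 1189 - 133 = 1056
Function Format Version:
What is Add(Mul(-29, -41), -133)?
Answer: 1056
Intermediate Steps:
Add(Mul(-29, -41), -133) = Add(1189, -133) = 1056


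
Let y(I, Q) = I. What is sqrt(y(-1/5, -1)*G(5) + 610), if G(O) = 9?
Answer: sqrt(15205)/5 ≈ 24.662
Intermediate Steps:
sqrt(y(-1/5, -1)*G(5) + 610) = sqrt(-1/5*9 + 610) = sqrt(-9/5 + 610) = sqrt(3041/5) = sqrt(15205)/5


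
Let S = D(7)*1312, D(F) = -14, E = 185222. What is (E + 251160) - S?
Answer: 454750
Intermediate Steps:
S = -18368 (S = -14*1312 = -18368)
(E + 251160) - S = (185222 + 251160) - 1*(-18368) = 436382 + 18368 = 454750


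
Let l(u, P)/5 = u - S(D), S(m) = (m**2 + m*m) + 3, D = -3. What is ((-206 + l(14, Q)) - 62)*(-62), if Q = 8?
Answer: 18786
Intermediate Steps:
S(m) = 3 + 2*m**2 (S(m) = (m**2 + m**2) + 3 = 2*m**2 + 3 = 3 + 2*m**2)
l(u, P) = -105 + 5*u (l(u, P) = 5*(u - (3 + 2*(-3)**2)) = 5*(u - (3 + 2*9)) = 5*(u - (3 + 18)) = 5*(u - 1*21) = 5*(u - 21) = 5*(-21 + u) = -105 + 5*u)
((-206 + l(14, Q)) - 62)*(-62) = ((-206 + (-105 + 5*14)) - 62)*(-62) = ((-206 + (-105 + 70)) - 62)*(-62) = ((-206 - 35) - 62)*(-62) = (-241 - 62)*(-62) = -303*(-62) = 18786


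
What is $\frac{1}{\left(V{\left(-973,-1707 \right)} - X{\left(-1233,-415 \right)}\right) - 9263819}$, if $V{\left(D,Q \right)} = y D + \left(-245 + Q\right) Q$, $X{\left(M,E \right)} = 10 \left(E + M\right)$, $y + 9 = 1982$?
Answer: $- \frac{1}{7835004} \approx -1.2763 \cdot 10^{-7}$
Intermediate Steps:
$y = 1973$ ($y = -9 + 1982 = 1973$)
$X{\left(M,E \right)} = 10 E + 10 M$
$V{\left(D,Q \right)} = 1973 D + Q \left(-245 + Q\right)$ ($V{\left(D,Q \right)} = 1973 D + \left(-245 + Q\right) Q = 1973 D + Q \left(-245 + Q\right)$)
$\frac{1}{\left(V{\left(-973,-1707 \right)} - X{\left(-1233,-415 \right)}\right) - 9263819} = \frac{1}{\left(\left(\left(-1707\right)^{2} - -418215 + 1973 \left(-973\right)\right) - \left(10 \left(-415\right) + 10 \left(-1233\right)\right)\right) - 9263819} = \frac{1}{\left(\left(2913849 + 418215 - 1919729\right) - \left(-4150 - 12330\right)\right) - 9263819} = \frac{1}{\left(1412335 - -16480\right) - 9263819} = \frac{1}{\left(1412335 + 16480\right) - 9263819} = \frac{1}{1428815 - 9263819} = \frac{1}{-7835004} = - \frac{1}{7835004}$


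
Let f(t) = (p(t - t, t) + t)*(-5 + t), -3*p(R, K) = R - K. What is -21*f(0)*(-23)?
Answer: 0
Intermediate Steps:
p(R, K) = -R/3 + K/3 (p(R, K) = -(R - K)/3 = -R/3 + K/3)
f(t) = 4*t*(-5 + t)/3 (f(t) = ((-(t - t)/3 + t/3) + t)*(-5 + t) = ((-⅓*0 + t/3) + t)*(-5 + t) = ((0 + t/3) + t)*(-5 + t) = (t/3 + t)*(-5 + t) = (4*t/3)*(-5 + t) = 4*t*(-5 + t)/3)
-21*f(0)*(-23) = -28*0*(-5 + 0)*(-23) = -28*0*(-5)*(-23) = -21*0*(-23) = 0*(-23) = 0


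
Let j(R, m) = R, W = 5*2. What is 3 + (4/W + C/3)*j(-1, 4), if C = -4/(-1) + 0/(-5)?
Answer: 19/15 ≈ 1.2667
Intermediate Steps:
W = 10
C = 4 (C = -4*(-1) + 0*(-⅕) = 4 + 0 = 4)
3 + (4/W + C/3)*j(-1, 4) = 3 + (4/10 + 4/3)*(-1) = 3 + (4*(⅒) + 4*(⅓))*(-1) = 3 + (⅖ + 4/3)*(-1) = 3 + (26/15)*(-1) = 3 - 26/15 = 19/15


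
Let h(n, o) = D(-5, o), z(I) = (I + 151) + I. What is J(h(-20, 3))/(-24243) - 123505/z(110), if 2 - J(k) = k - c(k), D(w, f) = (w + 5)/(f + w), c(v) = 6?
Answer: -2994134683/8994153 ≈ -332.90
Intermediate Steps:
z(I) = 151 + 2*I (z(I) = (151 + I) + I = 151 + 2*I)
D(w, f) = (5 + w)/(f + w)
h(n, o) = 0 (h(n, o) = (5 - 5)/(o - 5) = 0/(-5 + o) = 0)
J(k) = 8 - k (J(k) = 2 - (k - 1*6) = 2 - (k - 6) = 2 - (-6 + k) = 2 + (6 - k) = 8 - k)
J(h(-20, 3))/(-24243) - 123505/z(110) = (8 - 1*0)/(-24243) - 123505/(151 + 2*110) = (8 + 0)*(-1/24243) - 123505/(151 + 220) = 8*(-1/24243) - 123505/371 = -8/24243 - 123505*1/371 = -8/24243 - 123505/371 = -2994134683/8994153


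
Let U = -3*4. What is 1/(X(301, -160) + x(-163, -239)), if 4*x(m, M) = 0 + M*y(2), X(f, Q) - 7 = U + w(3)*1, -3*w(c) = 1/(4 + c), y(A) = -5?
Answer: 84/24671 ≈ 0.0034048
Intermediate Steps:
w(c) = -1/(3*(4 + c))
U = -12
X(f, Q) = -106/21 (X(f, Q) = 7 + (-12 - 1/(12 + 3*3)*1) = 7 + (-12 - 1/(12 + 9)*1) = 7 + (-12 - 1/21*1) = 7 + (-12 - 1/21) = 7 - 253/21 = -106/21)
x(m, M) = -5*M/4 (x(m, M) = (0 + M*(-5))/4 = (0 - 5*M)/4 = (-5*M)/4 = -5*M/4)
1/(X(301, -160) + x(-163, -239)) = 1/(-106/21 - 5/4*(-239)) = 1/(-106/21 + 1195/4) = 1/(24671/84) = 84/24671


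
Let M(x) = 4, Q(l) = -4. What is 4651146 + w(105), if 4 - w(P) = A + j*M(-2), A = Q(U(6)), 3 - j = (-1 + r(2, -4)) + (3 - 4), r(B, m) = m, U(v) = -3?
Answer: 4651118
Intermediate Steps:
j = 9 (j = 3 - ((-1 - 4) + (3 - 4)) = 3 - (-5 - 1) = 3 - 1*(-6) = 3 + 6 = 9)
A = -4
w(P) = -28 (w(P) = 4 - (-4 + 9*4) = 4 - (-4 + 36) = 4 - 1*32 = 4 - 32 = -28)
4651146 + w(105) = 4651146 - 28 = 4651118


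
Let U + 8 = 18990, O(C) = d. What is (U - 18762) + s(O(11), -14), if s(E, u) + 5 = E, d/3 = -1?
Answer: 212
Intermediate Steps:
d = -3 (d = 3*(-1) = -3)
O(C) = -3
U = 18982 (U = -8 + 18990 = 18982)
s(E, u) = -5 + E
(U - 18762) + s(O(11), -14) = (18982 - 18762) + (-5 - 3) = 220 - 8 = 212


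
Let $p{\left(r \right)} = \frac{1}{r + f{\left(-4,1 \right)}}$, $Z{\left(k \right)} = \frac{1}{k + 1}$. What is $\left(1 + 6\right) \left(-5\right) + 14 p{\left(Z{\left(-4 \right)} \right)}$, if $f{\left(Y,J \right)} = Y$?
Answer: $- \frac{497}{13} \approx -38.231$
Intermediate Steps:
$Z{\left(k \right)} = \frac{1}{1 + k}$
$p{\left(r \right)} = \frac{1}{-4 + r}$ ($p{\left(r \right)} = \frac{1}{r - 4} = \frac{1}{-4 + r}$)
$\left(1 + 6\right) \left(-5\right) + 14 p{\left(Z{\left(-4 \right)} \right)} = \left(1 + 6\right) \left(-5\right) + \frac{14}{-4 + \frac{1}{1 - 4}} = 7 \left(-5\right) + \frac{14}{-4 + \frac{1}{-3}} = -35 + \frac{14}{-4 - \frac{1}{3}} = -35 + \frac{14}{- \frac{13}{3}} = -35 + 14 \left(- \frac{3}{13}\right) = -35 - \frac{42}{13} = - \frac{497}{13}$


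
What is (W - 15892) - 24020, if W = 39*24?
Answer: -38976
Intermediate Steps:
W = 936
(W - 15892) - 24020 = (936 - 15892) - 24020 = -14956 - 24020 = -38976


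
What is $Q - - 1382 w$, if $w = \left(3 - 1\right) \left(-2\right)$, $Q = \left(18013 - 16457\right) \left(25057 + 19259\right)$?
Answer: $68950168$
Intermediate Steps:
$Q = 68955696$ ($Q = 1556 \cdot 44316 = 68955696$)
$w = -4$ ($w = 2 \left(-2\right) = -4$)
$Q - - 1382 w = 68955696 - \left(-1382\right) \left(-4\right) = 68955696 - 5528 = 68950168$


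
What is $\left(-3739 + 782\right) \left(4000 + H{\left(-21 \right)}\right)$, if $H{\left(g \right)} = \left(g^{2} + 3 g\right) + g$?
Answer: $-12883649$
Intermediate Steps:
$H{\left(g \right)} = g^{2} + 4 g$
$\left(-3739 + 782\right) \left(4000 + H{\left(-21 \right)}\right) = \left(-3739 + 782\right) \left(4000 - 21 \left(4 - 21\right)\right) = - 2957 \left(4000 - -357\right) = - 2957 \left(4000 + 357\right) = \left(-2957\right) 4357 = -12883649$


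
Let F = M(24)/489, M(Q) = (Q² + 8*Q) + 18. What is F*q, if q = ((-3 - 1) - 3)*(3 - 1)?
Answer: -3668/163 ≈ -22.503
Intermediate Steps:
M(Q) = 18 + Q² + 8*Q
q = -14 (q = (-4 - 3)*2 = -7*2 = -14)
F = 262/163 (F = (18 + 24² + 8*24)/489 = (18 + 576 + 192)*(1/489) = 786*(1/489) = 262/163 ≈ 1.6074)
F*q = (262/163)*(-14) = -3668/163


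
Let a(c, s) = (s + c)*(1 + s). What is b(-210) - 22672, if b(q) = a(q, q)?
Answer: 65108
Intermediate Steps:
a(c, s) = (1 + s)*(c + s) (a(c, s) = (c + s)*(1 + s) = (1 + s)*(c + s))
b(q) = 2*q + 2*q**2 (b(q) = q + q + q**2 + q*q = q + q + q**2 + q**2 = 2*q + 2*q**2)
b(-210) - 22672 = 2*(-210)*(1 - 210) - 22672 = 2*(-210)*(-209) - 22672 = 87780 - 22672 = 65108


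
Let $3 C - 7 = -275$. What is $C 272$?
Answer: $- \frac{72896}{3} \approx -24299.0$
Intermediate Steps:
$C = - \frac{268}{3}$ ($C = \frac{7}{3} + \frac{1}{3} \left(-275\right) = \frac{7}{3} - \frac{275}{3} = - \frac{268}{3} \approx -89.333$)
$C 272 = \left(- \frac{268}{3}\right) 272 = - \frac{72896}{3}$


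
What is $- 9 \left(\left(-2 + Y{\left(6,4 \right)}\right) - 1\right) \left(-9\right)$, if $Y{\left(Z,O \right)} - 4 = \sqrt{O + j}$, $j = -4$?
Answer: $81$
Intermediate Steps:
$Y{\left(Z,O \right)} = 4 + \sqrt{-4 + O}$ ($Y{\left(Z,O \right)} = 4 + \sqrt{O - 4} = 4 + \sqrt{-4 + O}$)
$- 9 \left(\left(-2 + Y{\left(6,4 \right)}\right) - 1\right) \left(-9\right) = - 9 \left(\left(-2 + \left(4 + \sqrt{-4 + 4}\right)\right) - 1\right) \left(-9\right) = - 9 \left(\left(-2 + \left(4 + \sqrt{0}\right)\right) - 1\right) \left(-9\right) = - 9 \left(\left(-2 + \left(4 + 0\right)\right) - 1\right) \left(-9\right) = - 9 \left(\left(-2 + 4\right) - 1\right) \left(-9\right) = - 9 \left(2 - 1\right) \left(-9\right) = \left(-9\right) 1 \left(-9\right) = \left(-9\right) \left(-9\right) = 81$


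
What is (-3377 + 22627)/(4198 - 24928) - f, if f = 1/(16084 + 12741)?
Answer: -55490198/59754225 ≈ -0.92864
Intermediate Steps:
f = 1/28825 ≈ 3.4692e-5
(-3377 + 22627)/(4198 - 24928) - f = (-3377 + 22627)/(4198 - 24928) - 1*1/28825 = 19250/(-20730) - 1/28825 = 19250*(-1/20730) - 1/28825 = -1925/2073 - 1/28825 = -55490198/59754225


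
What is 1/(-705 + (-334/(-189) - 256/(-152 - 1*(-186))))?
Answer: -3213/2283679 ≈ -0.0014069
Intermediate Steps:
1/(-705 + (-334/(-189) - 256/(-152 - 1*(-186)))) = 1/(-705 + (-334*(-1/189) - 256/(-152 + 186))) = 1/(-705 + (334/189 - 256/34)) = 1/(-705 + (334/189 - 256*1/34)) = 1/(-705 + (334/189 - 128/17)) = 1/(-705 - 18514/3213) = 1/(-2283679/3213) = -3213/2283679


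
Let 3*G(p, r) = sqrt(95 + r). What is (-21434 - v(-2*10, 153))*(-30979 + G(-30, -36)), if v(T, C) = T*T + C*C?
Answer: 1401582897 - 15081*sqrt(59) ≈ 1.4015e+9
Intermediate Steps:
v(T, C) = C**2 + T**2 (v(T, C) = T**2 + C**2 = C**2 + T**2)
G(p, r) = sqrt(95 + r)/3
(-21434 - v(-2*10, 153))*(-30979 + G(-30, -36)) = (-21434 - (153**2 + (-2*10)**2))*(-30979 + sqrt(95 - 36)/3) = (-21434 - (23409 + (-20)**2))*(-30979 + sqrt(59)/3) = (-21434 - (23409 + 400))*(-30979 + sqrt(59)/3) = (-21434 - 1*23809)*(-30979 + sqrt(59)/3) = (-21434 - 23809)*(-30979 + sqrt(59)/3) = -45243*(-30979 + sqrt(59)/3) = 1401582897 - 15081*sqrt(59)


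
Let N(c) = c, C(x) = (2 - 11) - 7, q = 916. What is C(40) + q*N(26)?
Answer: 23800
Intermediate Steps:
C(x) = -16 (C(x) = -9 - 7 = -16)
C(40) + q*N(26) = -16 + 916*26 = -16 + 23816 = 23800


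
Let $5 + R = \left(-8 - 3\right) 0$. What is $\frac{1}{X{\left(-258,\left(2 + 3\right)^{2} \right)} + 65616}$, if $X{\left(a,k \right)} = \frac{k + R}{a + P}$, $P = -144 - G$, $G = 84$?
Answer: $\frac{243}{15944678} \approx 1.524 \cdot 10^{-5}$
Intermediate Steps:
$P = -228$ ($P = -144 - 84 = -228$)
$R = -5$ ($R = -5 + \left(-8 - 3\right) 0 = -5 - 0 = -5 + 0 = -5$)
$X{\left(a,k \right)} = \frac{-5 + k}{-228 + a}$ ($X{\left(a,k \right)} = \frac{k - 5}{a - 228} = \frac{-5 + k}{-228 + a}$)
$\frac{1}{X{\left(-258,\left(2 + 3\right)^{2} \right)} + 65616} = \frac{1}{\frac{-5 + \left(2 + 3\right)^{2}}{-228 - 258} + 65616} = \frac{1}{\frac{-5 + 5^{2}}{-486} + 65616} = \frac{1}{- \frac{-5 + 25}{486} + 65616} = \frac{1}{\left(- \frac{1}{486}\right) 20 + 65616} = \frac{1}{- \frac{10}{243} + 65616} = \frac{1}{\frac{15944678}{243}} = \frac{243}{15944678}$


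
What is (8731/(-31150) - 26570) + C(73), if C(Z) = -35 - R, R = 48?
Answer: -830249681/31150 ≈ -26653.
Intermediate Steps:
C(Z) = -83 (C(Z) = -35 - 1*48 = -35 - 48 = -83)
(8731/(-31150) - 26570) + C(73) = (8731/(-31150) - 26570) - 83 = (8731*(-1/31150) - 26570) - 83 = (-8731/31150 - 26570) - 83 = -827664231/31150 - 83 = -830249681/31150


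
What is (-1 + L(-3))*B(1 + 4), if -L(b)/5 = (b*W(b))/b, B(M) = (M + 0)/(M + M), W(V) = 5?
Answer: -13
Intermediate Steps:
B(M) = ½ (B(M) = M/((2*M)) = M*(1/(2*M)) = ½)
L(b) = -25 (L(b) = -5*b*5/b = -5*5*b/b = -5*5 = -25)
(-1 + L(-3))*B(1 + 4) = (-1 - 25)*(½) = -26*½ = -13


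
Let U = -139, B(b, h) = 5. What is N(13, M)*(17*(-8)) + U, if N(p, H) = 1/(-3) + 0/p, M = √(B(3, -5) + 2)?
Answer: -281/3 ≈ -93.667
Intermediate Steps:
M = √7 (M = √(5 + 2) = √7 ≈ 2.6458)
N(p, H) = -⅓ (N(p, H) = 1*(-⅓) + 0 = -⅓ + 0 = -⅓)
N(13, M)*(17*(-8)) + U = -17*(-8)/3 - 139 = -⅓*(-136) - 139 = 136/3 - 139 = -281/3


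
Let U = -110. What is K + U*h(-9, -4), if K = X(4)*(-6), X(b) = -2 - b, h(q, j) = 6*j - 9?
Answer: 3666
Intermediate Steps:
h(q, j) = -9 + 6*j
K = 36 (K = (-2 - 1*4)*(-6) = (-2 - 4)*(-6) = -6*(-6) = 36)
K + U*h(-9, -4) = 36 - 110*(-9 + 6*(-4)) = 36 - 110*(-9 - 24) = 36 - 110*(-33) = 36 + 3630 = 3666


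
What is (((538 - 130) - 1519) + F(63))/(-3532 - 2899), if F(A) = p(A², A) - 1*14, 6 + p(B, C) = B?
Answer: -2838/6431 ≈ -0.44130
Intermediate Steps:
p(B, C) = -6 + B
F(A) = -20 + A² (F(A) = (-6 + A²) - 1*14 = (-6 + A²) - 14 = -20 + A²)
(((538 - 130) - 1519) + F(63))/(-3532 - 2899) = (((538 - 130) - 1519) + (-20 + 63²))/(-3532 - 2899) = ((408 - 1519) + (-20 + 3969))/(-6431) = (-1111 + 3949)*(-1/6431) = 2838*(-1/6431) = -2838/6431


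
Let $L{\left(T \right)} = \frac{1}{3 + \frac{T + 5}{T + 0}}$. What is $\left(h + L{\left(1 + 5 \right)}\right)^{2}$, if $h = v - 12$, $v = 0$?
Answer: $\frac{116964}{841} \approx 139.08$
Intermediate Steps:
$h = -12$ ($h = 0 - 12 = -12$)
$L{\left(T \right)} = \frac{1}{3 + \frac{5 + T}{T}}$
$\left(h + L{\left(1 + 5 \right)}\right)^{2} = \left(-12 + \frac{1 + 5}{5 + 4 \left(1 + 5\right)}\right)^{2} = \left(-12 + \frac{6}{5 + 4 \cdot 6}\right)^{2} = \left(-12 + \frac{6}{5 + 24}\right)^{2} = \left(-12 + \frac{6}{29}\right)^{2} = \left(- \frac{342}{29}\right)^{2} = \frac{116964}{841}$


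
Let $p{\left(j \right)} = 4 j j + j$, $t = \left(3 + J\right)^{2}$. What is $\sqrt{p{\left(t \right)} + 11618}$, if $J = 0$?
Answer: $\sqrt{11951} \approx 109.32$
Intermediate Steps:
$t = 9$ ($t = \left(3 + 0\right)^{2} = 3^{2} = 9$)
$p{\left(j \right)} = j + 4 j^{2}$ ($p{\left(j \right)} = 4 j^{2} + j = j + 4 j^{2}$)
$\sqrt{p{\left(t \right)} + 11618} = \sqrt{9 \left(1 + 4 \cdot 9\right) + 11618} = \sqrt{9 \left(1 + 36\right) + 11618} = \sqrt{9 \cdot 37 + 11618} = \sqrt{333 + 11618} = \sqrt{11951}$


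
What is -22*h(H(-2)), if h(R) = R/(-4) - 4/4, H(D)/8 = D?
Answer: -66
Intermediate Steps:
H(D) = 8*D
h(R) = -1 - R/4 (h(R) = R*(-1/4) - 4*1/4 = -R/4 - 1 = -1 - R/4)
-22*h(H(-2)) = -22*(-1 - 2*(-2)) = -22*(-1 - 1/4*(-16)) = -22*(-1 + 4) = -22*3 = -66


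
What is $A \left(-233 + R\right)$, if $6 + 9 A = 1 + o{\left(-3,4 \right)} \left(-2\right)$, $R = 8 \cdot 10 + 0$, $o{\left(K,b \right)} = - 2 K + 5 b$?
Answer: $969$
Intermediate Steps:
$R = 80$ ($R = 80 + 0 = 80$)
$A = - \frac{19}{3}$ ($A = - \frac{2}{3} + \frac{1 + \left(\left(-2\right) \left(-3\right) + 5 \cdot 4\right) \left(-2\right)}{9} = - \frac{2}{3} + \frac{1 + \left(6 + 20\right) \left(-2\right)}{9} = - \frac{2}{3} + \frac{1 + 26 \left(-2\right)}{9} = - \frac{2}{3} + \frac{1 - 52}{9} = - \frac{2}{3} + \frac{1}{9} \left(-51\right) = - \frac{2}{3} - \frac{17}{3} = - \frac{19}{3} \approx -6.3333$)
$A \left(-233 + R\right) = - \frac{19 \left(-233 + 80\right)}{3} = \left(- \frac{19}{3}\right) \left(-153\right) = 969$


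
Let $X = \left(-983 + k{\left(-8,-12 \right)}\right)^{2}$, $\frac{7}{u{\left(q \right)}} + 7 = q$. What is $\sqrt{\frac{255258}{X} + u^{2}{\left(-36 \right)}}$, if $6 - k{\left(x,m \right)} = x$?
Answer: $\frac{\sqrt{57553459}}{13889} \approx 0.54622$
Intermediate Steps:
$k{\left(x,m \right)} = 6 - x$
$u{\left(q \right)} = \frac{7}{-7 + q}$
$X = 938961$ ($X = \left(-983 + \left(6 - -8\right)\right)^{2} = \left(-983 + \left(6 + 8\right)\right)^{2} = \left(-983 + 14\right)^{2} = \left(-969\right)^{2} = 938961$)
$\sqrt{\frac{255258}{X} + u^{2}{\left(-36 \right)}} = \sqrt{\frac{255258}{938961} + \left(\frac{7}{-7 - 36}\right)^{2}} = \sqrt{255258 \cdot \frac{1}{938961} + \left(\frac{7}{-43}\right)^{2}} = \sqrt{\frac{28362}{104329} + \left(7 \left(- \frac{1}{43}\right)\right)^{2}} = \sqrt{\frac{28362}{104329} + \left(- \frac{7}{43}\right)^{2}} = \sqrt{\frac{28362}{104329} + \frac{49}{1849}} = \sqrt{\frac{57553459}{192904321}} = \frac{\sqrt{57553459}}{13889}$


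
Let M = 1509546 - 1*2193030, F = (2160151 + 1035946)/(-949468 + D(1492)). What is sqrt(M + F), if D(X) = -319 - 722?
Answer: I*sqrt(617508522373081577)/950509 ≈ 826.73*I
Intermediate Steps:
D(X) = -1041
F = -3196097/950509 (F = (2160151 + 1035946)/(-949468 - 1041) = 3196097/(-950509) = 3196097*(-1/950509) = -3196097/950509 ≈ -3.3625)
M = -683484 (M = 1509546 - 2193030 = -683484)
sqrt(M + F) = sqrt(-683484 - 3196097/950509) = sqrt(-649660889453/950509) = I*sqrt(617508522373081577)/950509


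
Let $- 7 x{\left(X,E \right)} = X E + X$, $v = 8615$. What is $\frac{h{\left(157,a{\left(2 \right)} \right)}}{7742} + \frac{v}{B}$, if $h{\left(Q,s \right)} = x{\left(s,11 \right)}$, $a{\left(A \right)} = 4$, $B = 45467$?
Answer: $\frac{232349447}{1232019299} \approx 0.18859$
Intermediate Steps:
$x{\left(X,E \right)} = - \frac{X}{7} - \frac{E X}{7}$ ($x{\left(X,E \right)} = - \frac{X E + X}{7} = - \frac{E X + X}{7} = - \frac{X + E X}{7} = - \frac{X}{7} - \frac{E X}{7}$)
$h{\left(Q,s \right)} = - \frac{12 s}{7}$ ($h{\left(Q,s \right)} = - \frac{s \left(1 + 11\right)}{7} = \left(- \frac{1}{7}\right) s 12 = - \frac{12 s}{7}$)
$\frac{h{\left(157,a{\left(2 \right)} \right)}}{7742} + \frac{v}{B} = \frac{\left(- \frac{12}{7}\right) 4}{7742} + \frac{8615}{45467} = \left(- \frac{48}{7}\right) \frac{1}{7742} + 8615 \cdot \frac{1}{45467} = - \frac{24}{27097} + \frac{8615}{45467} = \frac{232349447}{1232019299}$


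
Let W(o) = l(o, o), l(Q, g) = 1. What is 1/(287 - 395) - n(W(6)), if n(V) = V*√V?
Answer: -109/108 ≈ -1.0093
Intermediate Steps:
W(o) = 1
n(V) = V^(3/2)
1/(287 - 395) - n(W(6)) = 1/(287 - 395) - 1^(3/2) = 1/(-108) - 1*1 = -1/108 - 1 = -109/108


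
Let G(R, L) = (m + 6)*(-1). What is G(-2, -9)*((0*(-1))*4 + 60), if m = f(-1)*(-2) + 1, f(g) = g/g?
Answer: -300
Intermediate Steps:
f(g) = 1
m = -1 (m = 1*(-2) + 1 = -2 + 1 = -1)
G(R, L) = -5 (G(R, L) = (-1 + 6)*(-1) = 5*(-1) = -5)
G(-2, -9)*((0*(-1))*4 + 60) = -5*((0*(-1))*4 + 60) = -5*(0*4 + 60) = -5*(0 + 60) = -5*60 = -300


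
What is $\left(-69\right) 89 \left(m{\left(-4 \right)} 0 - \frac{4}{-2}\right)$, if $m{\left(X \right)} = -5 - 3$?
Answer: $-12282$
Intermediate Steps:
$m{\left(X \right)} = -8$ ($m{\left(X \right)} = -5 - 3 = -8$)
$\left(-69\right) 89 \left(m{\left(-4 \right)} 0 - \frac{4}{-2}\right) = \left(-69\right) 89 \left(\left(-8\right) 0 - \frac{4}{-2}\right) = - 6141 \left(0 - -2\right) = - 6141 \left(0 + 2\right) = \left(-6141\right) 2 = -12282$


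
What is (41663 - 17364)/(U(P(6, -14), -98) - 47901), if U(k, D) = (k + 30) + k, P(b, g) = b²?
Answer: -517/1017 ≈ -0.50836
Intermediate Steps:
U(k, D) = 30 + 2*k (U(k, D) = (30 + k) + k = 30 + 2*k)
(41663 - 17364)/(U(P(6, -14), -98) - 47901) = (41663 - 17364)/((30 + 2*6²) - 47901) = 24299/((30 + 2*36) - 47901) = 24299/((30 + 72) - 47901) = 24299/(102 - 47901) = 24299/(-47799) = 24299*(-1/47799) = -517/1017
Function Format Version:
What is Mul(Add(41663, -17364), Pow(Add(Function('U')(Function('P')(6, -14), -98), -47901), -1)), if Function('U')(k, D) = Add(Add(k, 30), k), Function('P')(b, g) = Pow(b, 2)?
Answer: Rational(-517, 1017) ≈ -0.50836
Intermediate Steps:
Function('U')(k, D) = Add(30, Mul(2, k)) (Function('U')(k, D) = Add(Add(30, k), k) = Add(30, Mul(2, k)))
Mul(Add(41663, -17364), Pow(Add(Function('U')(Function('P')(6, -14), -98), -47901), -1)) = Mul(Add(41663, -17364), Pow(Add(Add(30, Mul(2, Pow(6, 2))), -47901), -1)) = Mul(24299, Pow(Add(Add(30, Mul(2, 36)), -47901), -1)) = Mul(24299, Pow(Add(Add(30, 72), -47901), -1)) = Mul(24299, Pow(Add(102, -47901), -1)) = Mul(24299, Pow(-47799, -1)) = Mul(24299, Rational(-1, 47799)) = Rational(-517, 1017)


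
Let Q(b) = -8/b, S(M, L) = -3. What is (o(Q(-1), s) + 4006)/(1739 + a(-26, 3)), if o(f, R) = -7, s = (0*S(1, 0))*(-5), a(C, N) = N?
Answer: 3999/1742 ≈ 2.2956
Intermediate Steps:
s = 0 (s = (0*(-3))*(-5) = 0*(-5) = 0)
(o(Q(-1), s) + 4006)/(1739 + a(-26, 3)) = (-7 + 4006)/(1739 + 3) = 3999/1742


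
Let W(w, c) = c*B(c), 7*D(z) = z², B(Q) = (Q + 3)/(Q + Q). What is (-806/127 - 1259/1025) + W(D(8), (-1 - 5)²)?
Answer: 3104739/260350 ≈ 11.925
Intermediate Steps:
B(Q) = (3 + Q)/(2*Q) (B(Q) = (3 + Q)/((2*Q)) = (3 + Q)*(1/(2*Q)) = (3 + Q)/(2*Q))
D(z) = z²/7
W(w, c) = 3/2 + c/2 (W(w, c) = c*((3 + c)/(2*c)) = 3/2 + c/2)
(-806/127 - 1259/1025) + W(D(8), (-1 - 5)²) = (-806/127 - 1259/1025) + (3/2 + (-1 - 5)²/2) = (-806*1/127 - 1259*1/1025) + (3/2 + (½)*(-6)²) = (-806/127 - 1259/1025) + (3/2 + (½)*36) = -986043/130175 + (3/2 + 18) = -986043/130175 + 39/2 = 3104739/260350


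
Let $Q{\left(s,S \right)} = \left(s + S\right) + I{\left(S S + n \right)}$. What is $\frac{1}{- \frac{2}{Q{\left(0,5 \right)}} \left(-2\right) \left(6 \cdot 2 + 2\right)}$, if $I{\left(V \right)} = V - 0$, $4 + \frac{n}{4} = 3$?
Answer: $\frac{13}{28} \approx 0.46429$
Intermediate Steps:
$n = -4$ ($n = -16 + 4 \cdot 3 = -16 + 12 = -4$)
$I{\left(V \right)} = V$ ($I{\left(V \right)} = V + 0 = V$)
$Q{\left(s,S \right)} = -4 + S + s + S^{2}$ ($Q{\left(s,S \right)} = \left(s + S\right) + \left(S S - 4\right) = \left(S + s\right) + \left(S^{2} - 4\right) = \left(S + s\right) + \left(-4 + S^{2}\right) = -4 + S + s + S^{2}$)
$\frac{1}{- \frac{2}{Q{\left(0,5 \right)}} \left(-2\right) \left(6 \cdot 2 + 2\right)} = \frac{1}{- \frac{2}{-4 + 5 + 0 + 5^{2}} \left(-2\right) \left(6 \cdot 2 + 2\right)} = \frac{1}{- \frac{2}{-4 + 5 + 0 + 25} \left(-2\right) \left(12 + 2\right)} = \frac{1}{- \frac{2}{26} \left(-2\right) 14} = \frac{1}{\left(-2\right) \frac{1}{26} \left(-2\right) 14} = \frac{1}{\left(- \frac{1}{13}\right) \left(-2\right) 14} = \frac{1}{\frac{2}{13} \cdot 14} = \frac{1}{\frac{28}{13}} = \frac{13}{28}$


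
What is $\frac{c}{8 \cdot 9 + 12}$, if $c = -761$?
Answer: $- \frac{761}{84} \approx -9.0595$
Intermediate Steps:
$\frac{c}{8 \cdot 9 + 12} = - \frac{761}{8 \cdot 9 + 12} = - \frac{761}{72 + 12} = - \frac{761}{84}$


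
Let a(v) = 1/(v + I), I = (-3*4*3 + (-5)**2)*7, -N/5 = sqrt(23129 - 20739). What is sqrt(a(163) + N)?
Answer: sqrt(86 - 36980*sqrt(2390))/86 ≈ 15.634*I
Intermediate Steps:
N = -5*sqrt(2390) (N = -5*sqrt(23129 - 20739) = -5*sqrt(2390) ≈ -244.44)
I = -77 (I = (-12*3 + 25)*7 = (-36 + 25)*7 = -11*7 = -77)
a(v) = 1/(-77 + v) (a(v) = 1/(v - 77) = 1/(-77 + v))
sqrt(a(163) + N) = sqrt(1/(-77 + 163) - 5*sqrt(2390)) = sqrt(1/86 - 5*sqrt(2390))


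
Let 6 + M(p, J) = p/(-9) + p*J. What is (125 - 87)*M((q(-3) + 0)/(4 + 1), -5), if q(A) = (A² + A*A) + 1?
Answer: -43472/45 ≈ -966.04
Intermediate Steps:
q(A) = 1 + 2*A² (q(A) = (A² + A²) + 1 = 2*A² + 1 = 1 + 2*A²)
M(p, J) = -6 - p/9 + J*p (M(p, J) = -6 + (p/(-9) + p*J) = -6 + (-p/9 + J*p) = -6 - p/9 + J*p)
(125 - 87)*M((q(-3) + 0)/(4 + 1), -5) = (125 - 87)*(-6 - ((1 + 2*(-3)²) + 0)/(9*(4 + 1)) - 5*((1 + 2*(-3)²) + 0)/(4 + 1)) = 38*(-6 - ((1 + 2*9) + 0)/(9*5) - 5*((1 + 2*9) + 0)/5) = 38*(-6 - ((1 + 18) + 0)/(9*5) - 5*((1 + 18) + 0)/5) = 38*(-6 - (19 + 0)/(9*5) - 5*(19 + 0)/5) = 38*(-6 - 19/(9*5) - 95/5) = 38*(-6 - ⅑*19/5 - 5*19/5) = 38*(-6 - 19/45 - 19) = 38*(-1144/45) = -43472/45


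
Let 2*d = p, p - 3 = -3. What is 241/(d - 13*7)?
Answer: -241/91 ≈ -2.6483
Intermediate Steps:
p = 0 (p = 3 - 3 = 0)
d = 0 (d = (½)*0 = 0)
241/(d - 13*7) = 241/(0 - 13*7) = 241/(0 - 91) = 241/(-91) = -1/91*241 = -241/91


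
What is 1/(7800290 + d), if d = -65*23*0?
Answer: 1/7800290 ≈ 1.2820e-7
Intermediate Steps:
d = 0 (d = -1495*0 = 0)
1/(7800290 + d) = 1/(7800290 + 0) = 1/7800290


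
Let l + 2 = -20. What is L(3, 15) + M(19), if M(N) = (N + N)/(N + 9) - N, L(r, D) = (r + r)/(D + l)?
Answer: -37/2 ≈ -18.500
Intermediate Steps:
l = -22 (l = -2 - 20 = -22)
L(r, D) = 2*r/(-22 + D) (L(r, D) = (r + r)/(D - 22) = (2*r)/(-22 + D) = 2*r/(-22 + D))
M(N) = -N + 2*N/(9 + N) (M(N) = (2*N)/(9 + N) - N = 2*N/(9 + N) - N = -N + 2*N/(9 + N))
L(3, 15) + M(19) = 2*3/(-22 + 15) - 1*19*(7 + 19)/(9 + 19) = 2*3/(-7) - 1*19*26/28 = 2*3*(-⅐) - 1*19*1/28*26 = -6/7 - 247/14 = -37/2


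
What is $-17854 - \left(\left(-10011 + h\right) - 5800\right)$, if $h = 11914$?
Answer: $-13957$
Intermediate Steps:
$-17854 - \left(\left(-10011 + h\right) - 5800\right) = -17854 - \left(\left(-10011 + 11914\right) - 5800\right) = -17854 - \left(1903 - 5800\right) = -17854 - -3897 = -17854 + 3897 = -13957$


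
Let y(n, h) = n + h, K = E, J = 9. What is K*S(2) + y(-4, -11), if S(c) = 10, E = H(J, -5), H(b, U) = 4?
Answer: 25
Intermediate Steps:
E = 4
K = 4
y(n, h) = h + n
K*S(2) + y(-4, -11) = 4*10 + (-11 - 4) = 40 - 15 = 25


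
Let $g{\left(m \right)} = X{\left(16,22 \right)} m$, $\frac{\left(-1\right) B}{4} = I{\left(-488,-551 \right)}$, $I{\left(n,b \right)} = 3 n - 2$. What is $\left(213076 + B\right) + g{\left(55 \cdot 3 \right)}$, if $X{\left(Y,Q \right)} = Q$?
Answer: $222570$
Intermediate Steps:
$I{\left(n,b \right)} = -2 + 3 n$
$B = 5864$ ($B = - 4 \left(-2 + 3 \left(-488\right)\right) = - 4 \left(-2 - 1464\right) = \left(-4\right) \left(-1466\right) = 5864$)
$g{\left(m \right)} = 22 m$
$\left(213076 + B\right) + g{\left(55 \cdot 3 \right)} = \left(213076 + 5864\right) + 22 \cdot 55 \cdot 3 = 218940 + 22 \cdot 165 = 218940 + 3630 = 222570$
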